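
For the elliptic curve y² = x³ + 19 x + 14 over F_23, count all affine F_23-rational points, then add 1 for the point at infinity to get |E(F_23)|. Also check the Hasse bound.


Affine points = {(3, 11), (3, 12), (4, 4), (4, 19), (5, 2), (5, 21), (10, 10), (10, 13), (11, 6), (11, 17), (17, 11), (17, 12), (18, 1), (18, 22), (19, 9), (19, 14)}; affine count = 16; |E(F_23)| = 17.

Discriminant check: Δ ∝ 4a³ + 27b² = 4·19³ + 27·14² = 4·6859 + 27·196 ≡ 22 (mod 23). Nonzero ⇒ E is nonsingular.
For each x ∈ F_23, compute rhs = x³ + 19·x + 14 mod 23, then count y ∈ F_23 with y² ≡ rhs.
  x = 0: rhs = 14, matching y values: none (0 points).
  x = 1: rhs = 11, matching y values: none (0 points).
  x = 2: rhs = 14, matching y values: none (0 points).
  x = 3: rhs = 6, matching y values: 11, 12 (2 points).
  x = 4: rhs = 16, matching y values: 4, 19 (2 points).
  x = 5: rhs = 4, matching y values: 2, 21 (2 points).
  x = 6: rhs = 22, matching y values: none (0 points).
  x = 7: rhs = 7, matching y values: none (0 points).
  x = 8: rhs = 11, matching y values: none (0 points).
  x = 9: rhs = 17, matching y values: none (0 points).
  x = 10: rhs = 8, matching y values: 10, 13 (2 points).
  x = 11: rhs = 13, matching y values: 6, 17 (2 points).
  x = 12: rhs = 15, matching y values: none (0 points).
  x = 13: rhs = 20, matching y values: none (0 points).
  x = 14: rhs = 11, matching y values: none (0 points).
  x = 15: rhs = 17, matching y values: none (0 points).
  x = 16: rhs = 21, matching y values: none (0 points).
  x = 17: rhs = 6, matching y values: 11, 12 (2 points).
  x = 18: rhs = 1, matching y values: 1, 22 (2 points).
  x = 19: rhs = 12, matching y values: 9, 14 (2 points).
  x = 20: rhs = 22, matching y values: none (0 points).
  x = 21: rhs = 14, matching y values: none (0 points).
  x = 22: rhs = 17, matching y values: none (0 points).
Total affine count: 16.
Full point count |E(F_23)| = 16 + 1 = 17.
Hasse bound: |17 − (23+1)| = |-7| = 7 ≤ 2√23 ≈ 9.5917 ✓.


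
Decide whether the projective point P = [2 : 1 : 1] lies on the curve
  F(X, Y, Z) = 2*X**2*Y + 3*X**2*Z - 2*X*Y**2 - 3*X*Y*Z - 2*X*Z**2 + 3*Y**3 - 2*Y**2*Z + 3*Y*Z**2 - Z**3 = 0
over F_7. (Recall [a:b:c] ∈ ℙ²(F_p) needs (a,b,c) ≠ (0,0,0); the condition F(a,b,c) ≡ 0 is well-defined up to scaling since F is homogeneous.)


F(2,1,1) ≡ 2 (mod 7); P is NOT on the curve.

Evaluate F(2, 1, 1) term-by-term (mod 7).
  2*X**2*Y ↦ 2·4·1·1 = 8
  3*X**2*Z ↦ 3·4·1·1 = 12
  -2*X*Y**2 ↦ -2·2·1·1 = -4
  -3*X*Y*Z ↦ -3·2·1·1 = -6
  -2*X*Z**2 ↦ -2·2·1·1 = -4
  3*Y**3 ↦ 3·1·1·1 = 3
  -2*Y**2*Z ↦ -2·1·1·1 = -2
  3*Y*Z**2 ↦ 3·1·1·1 = 3
  -Z**3 ↦ -1·1·1·1 = -1
Sum: F(2, 1, 1) = (8) + (12) + (-4) + (-6) + (-4) + (3) + (-2) + (3) + (-1) = 9.
Reducing mod 7: 9 ≡ 2 (mod 7).
Since F(a, b, c) ≡ 2 ≠ 0 (mod 7), P does NOT lie on the curve.


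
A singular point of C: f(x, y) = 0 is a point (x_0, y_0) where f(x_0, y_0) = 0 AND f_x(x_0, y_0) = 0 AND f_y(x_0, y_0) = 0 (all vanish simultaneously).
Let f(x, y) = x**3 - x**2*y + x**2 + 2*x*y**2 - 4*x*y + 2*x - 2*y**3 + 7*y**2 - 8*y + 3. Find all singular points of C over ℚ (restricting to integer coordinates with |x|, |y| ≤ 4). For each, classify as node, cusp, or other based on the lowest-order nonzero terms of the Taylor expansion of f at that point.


Singular points: {(0, 1)}; classification: cusp.

Compute partial derivatives:
  f_x = 3*x**2 - 2*x*y + 2*x + 2*y**2 - 4*y + 2.
  f_y = -x**2 + 4*x*y - 4*x - 6*y**2 + 14*y - 8.
Scan x_0 ∈ {−4, ..., 4}. For each x_0, f_y(x_0, y) is a polynomial in y; find its integer roots y ∈ {−4, ..., 4}, then test f_x and f at those candidates.
  x = -4: f_y(-4, y) = -6*y**2 - 2*y - 8; no integer root y with |y| ≤ 4.
  x = -3: f_y(-3, y) = -6*y**2 + 2*y - 5; no integer root y with |y| ≤ 4.
  x = -2: f_y(-2, y) = -6*y**2 + 6*y - 4; no integer root y with |y| ≤ 4.
  x = -1: f_y(-1, y) = -6*y**2 + 10*y - 5; no integer root y with |y| ≤ 4.
  x = 0: f_y(0, y) = -6*y**2 + 14*y - 8; vanishes at y ∈ {1}. (0, 1): f_x = 0, f = 0 — SINGULAR.
  x = 1: f_y(1, y) = -6*y**2 + 18*y - 13; no integer root y with |y| ≤ 4.
  x = 2: f_y(2, y) = -6*y**2 + 22*y - 20; vanishes at y ∈ {2}. (2, 2): f_x = 10 ≠ 0.
  x = 3: f_y(3, y) = -6*y**2 + 26*y - 29; no integer root y with |y| ≤ 4.
  x = 4: f_y(4, y) = -6*y**2 + 30*y - 40; no integer root y with |y| ≤ 4.
Only singular point on the grid: (0, 1).
Classify: substitute x = 0 + u, y = 1 + v and expand: f = u**3 - u**2*v + 2*u*v**2 - 2*v**3 + v**2.
No constant or linear terms (consistent with a singular point). Quadratic part: v**2. Cubic part: u**3 - u**2*v + 2*u*v**2 - 2*v**3.
The quadratic part v**2 is a perfect square, so there is a single (double) tangent line v = 0, i.e. y = 1. Restricting the cubic part to that line (v = 0) leaves u**3 ≠ 0, so f is not divisible by v and the branch is v² ≈ -u**3 to lowest order — this is a cusp.
Classification: cusp.


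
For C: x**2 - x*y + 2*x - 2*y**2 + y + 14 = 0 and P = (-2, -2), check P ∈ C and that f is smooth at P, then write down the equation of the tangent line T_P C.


Tangent line at P: 11*y + 22 = 0.

Step 1: f(-2, -2) = 0, so P lies on C.
Step 2: partial derivatives
  f_x(x, y) = 2*x - y + 2, f_y(x, y) = -x - 4*y + 1.
  f_x(P) = 0, f_y(P) = 11 (gradient nonzero, so P is smooth).
Step 3: tangent line at P: 0·(x − -2) + 11·(y − -2) = 0.
Expanding: 11*y + 22 = 0.


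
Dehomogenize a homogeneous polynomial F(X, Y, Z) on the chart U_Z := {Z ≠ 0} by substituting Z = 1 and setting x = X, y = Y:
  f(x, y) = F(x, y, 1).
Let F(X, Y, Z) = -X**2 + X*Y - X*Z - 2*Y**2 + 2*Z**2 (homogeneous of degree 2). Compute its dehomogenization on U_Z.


f(x, y) = -x**2 + x*y - x - 2*y**2 + 2

On U_Z we set Z = 1. Each monomial c·X^i·Y^j·Z^k in F becomes c·x^i·y^j·1^k = c·x^i·y^j.
Substituting Z = 1: F(X, Y, 1) = -x**2 + x*y - x - 2*y**2 + 2.
Note: deg(f) ≤ deg(F) = 2; strict inequality happens when F is divisible by Z (lost terms).


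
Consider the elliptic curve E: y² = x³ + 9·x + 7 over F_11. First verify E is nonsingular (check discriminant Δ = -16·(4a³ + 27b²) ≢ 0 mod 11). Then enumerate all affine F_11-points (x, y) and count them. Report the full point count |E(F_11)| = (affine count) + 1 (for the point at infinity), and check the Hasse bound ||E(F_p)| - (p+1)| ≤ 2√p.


Affine points = {(2, 0), (5, 1), (5, 10), (9, 5), (9, 6)}; affine count = 5; |E(F_11)| = 6.

Discriminant check: Δ ∝ 4a³ + 27b² = 4·9³ + 27·7² = 4·729 + 27·49 ≡ 4 (mod 11). Nonzero ⇒ E is nonsingular.
For each x ∈ F_11, compute rhs = x³ + 9·x + 7 mod 11, then count y ∈ F_11 with y² ≡ rhs.
  x = 0: rhs = 7, matching y values: none (0 points).
  x = 1: rhs = 6, matching y values: none (0 points).
  x = 2: rhs = 0, matching y values: 0 (1 points).
  x = 3: rhs = 6, matching y values: none (0 points).
  x = 4: rhs = 8, matching y values: none (0 points).
  x = 5: rhs = 1, matching y values: 1, 10 (2 points).
  x = 6: rhs = 2, matching y values: none (0 points).
  x = 7: rhs = 6, matching y values: none (0 points).
  x = 8: rhs = 8, matching y values: none (0 points).
  x = 9: rhs = 3, matching y values: 5, 6 (2 points).
  x = 10: rhs = 8, matching y values: none (0 points).
Total affine count: 5.
Full point count |E(F_11)| = 5 + 1 = 6.
Hasse bound: |6 − (11+1)| = |-6| = 6 ≤ 2√11 ≈ 6.6332 ✓.


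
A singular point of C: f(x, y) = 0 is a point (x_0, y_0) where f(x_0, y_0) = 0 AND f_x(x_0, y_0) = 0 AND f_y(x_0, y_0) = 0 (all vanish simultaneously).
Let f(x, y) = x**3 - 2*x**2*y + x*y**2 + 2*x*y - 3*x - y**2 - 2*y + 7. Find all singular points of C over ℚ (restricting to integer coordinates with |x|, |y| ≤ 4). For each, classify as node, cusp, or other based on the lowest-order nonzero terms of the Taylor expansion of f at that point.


Singular points: {(2, 3)}; classification: cusp.

Compute partial derivatives:
  f_x = 3*x**2 - 4*x*y + y**2 + 2*y - 3.
  f_y = -2*x**2 + 2*x*y + 2*x - 2*y - 2.
Scan x_0 ∈ {−4, ..., 4}. For each x_0, f_y(x_0, y) is a polynomial in y; find its integer roots y ∈ {−4, ..., 4}, then test f_x and f at those candidates.
  x = -4: f_y(-4, y) = -10*y - 42; no integer root y with |y| ≤ 4.
  x = -3: f_y(-3, y) = -8*y - 26; no integer root y with |y| ≤ 4.
  x = -2: f_y(-2, y) = -6*y - 14; no integer root y with |y| ≤ 4.
  x = -1: f_y(-1, y) = -4*y - 6; no integer root y with |y| ≤ 4.
  x = 0: f_y(0, y) = -2*y - 2; vanishes at y ∈ {-1}. (0, -1): f_x = -4 ≠ 0.
  x = 1: f_y(1, y) = -2; no integer root y with |y| ≤ 4.
  x = 2: f_y(2, y) = 2*y - 6; vanishes at y ∈ {3}. (2, 3): f_x = 0, f = 0 — SINGULAR.
  x = 3: f_y(3, y) = 4*y - 14; no integer root y with |y| ≤ 4.
  x = 4: f_y(4, y) = 6*y - 26; no integer root y with |y| ≤ 4.
Only singular point on the grid: (2, 3).
Classify: substitute x = 2 + u, y = 3 + v and expand: f = u**3 - 2*u**2*v + u*v**2 + v**2.
No constant or linear terms (consistent with a singular point). Quadratic part: v**2. Cubic part: u**3 - 2*u**2*v + u*v**2.
The quadratic part v**2 is a perfect square, so there is a single (double) tangent line v = 0, i.e. y = 3. Restricting the cubic part to that line (v = 0) leaves u**3 ≠ 0, so f is not divisible by v and the branch is v² ≈ -u**3 to lowest order — this is a cusp.
Classification: cusp.


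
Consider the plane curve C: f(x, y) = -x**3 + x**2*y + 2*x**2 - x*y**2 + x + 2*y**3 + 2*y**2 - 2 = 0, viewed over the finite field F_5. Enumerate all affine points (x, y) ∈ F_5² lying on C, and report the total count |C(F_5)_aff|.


Affine F_5-points: {(0, 3), (1, 0), (2, 0), (3, 4), (4, 0), (4, 2), (4, 4)}; count = 7.

For each of the 25 pairs (x, y) ∈ F_5², evaluate f(x, y) mod 5. Record the zeros.
  x = 0: [0↦3, 1↦2, 2↦2, 3↦0, 4↦3]  zeros at y ∈ {3}
  x = 1: [0↦0, 1↦4, 2↦2, 3↦1, 4↦3]  zeros at y ∈ {0}
  x = 2: [0↦0, 1↦1, 2↦4, 3↦1, 4↦4]  zeros at y ∈ {0}
  x = 3: [0↦2, 1↦2, 2↦2, 3↦4, 4↦0]  zeros at y ∈ {4}
  x = 4: [0↦0, 1↦1, 2↦0, 3↦4, 4↦0]  zeros at y ∈ {0, 2, 4}
Collecting zeros: affine points = {(0, 3), (1, 0), (2, 0), (3, 4), (4, 0), (4, 2), (4, 4)}.
Total count |C(F_5)_aff| = 7.


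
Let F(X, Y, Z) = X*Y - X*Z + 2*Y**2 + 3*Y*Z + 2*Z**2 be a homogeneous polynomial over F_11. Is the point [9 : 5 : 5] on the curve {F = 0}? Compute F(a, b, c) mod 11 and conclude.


F(9,5,5) ≡ 10 (mod 11); P is NOT on the curve.

Evaluate F(9, 5, 5) term-by-term (mod 11).
  X*Y ↦ 1·9·5·1 = 45
  -X*Z ↦ -1·9·1·5 = -45
  2*Y**2 ↦ 2·1·25·1 = 50
  3*Y*Z ↦ 3·1·5·5 = 75
  2*Z**2 ↦ 2·1·1·25 = 50
Sum: F(9, 5, 5) = (45) + (-45) + (50) + (75) + (50) = 175.
Reducing mod 11: 175 ≡ 10 (mod 11).
Since F(a, b, c) ≡ 10 ≠ 0 (mod 11), P does NOT lie on the curve.


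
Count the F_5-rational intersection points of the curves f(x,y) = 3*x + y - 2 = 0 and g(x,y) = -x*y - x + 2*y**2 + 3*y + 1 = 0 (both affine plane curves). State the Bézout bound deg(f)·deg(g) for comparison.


Common zeros: {(0, 2), (1, 4)}; count = 2; Bézout bound = 2.

deg(f) = 1, deg(g) = 2, so Bézout bound = 2.
Scan x ∈ F_5. For each x, list the y ∈ F_5 with f(x, y) ≡ 0 and those with g(x, y) ≡ 0 (mod 5); the common zeros in that column are the intersection.
  x = 0: f ≡ 0 at y ∈ {2}; g ≡ 0 at y ∈ {2, 4}; common: {2}.
  x = 1: f ≡ 0 at y ∈ {4}; g ≡ 0 at y ∈ {0, 4}; common: {4}.
  x = 2: f ≡ 0 at y ∈ {1}; g ≡ 0 at y ∈ {3, 4}; common: ∅.
  x = 3: f ≡ 0 at y ∈ {3}; g ≡ 0 at y ∈ {1, 4}; common: ∅.
  x = 4: f ≡ 0 at y ∈ {0}; g ≡ 0 at y ∈ {4}; common: ∅.
Collecting: common zeros = {(0, 2), (1, 4)}, so the count is 2.
Comparison with the Bézout bound: 2 ≤ 2 = deg(f)·deg(g), as expected for curves with no common component (the bound is attained).


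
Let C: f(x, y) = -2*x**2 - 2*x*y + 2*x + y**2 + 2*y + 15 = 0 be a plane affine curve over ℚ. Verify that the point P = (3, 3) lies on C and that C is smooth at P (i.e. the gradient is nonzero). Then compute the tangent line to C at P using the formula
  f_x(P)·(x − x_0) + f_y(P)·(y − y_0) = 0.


Tangent line at P: -16*x + 2*y + 42 = 0.

Step 1: f(3, 3) = 0, so P lies on C.
Step 2: partial derivatives
  f_x(x, y) = -4*x - 2*y + 2, f_y(x, y) = -2*x + 2*y + 2.
  f_x(P) = -16, f_y(P) = 2 (gradient nonzero, so P is smooth).
Step 3: tangent line at P: -16·(x − 3) + 2·(y − 3) = 0.
Expanding: -16*x + 2*y + 42 = 0.


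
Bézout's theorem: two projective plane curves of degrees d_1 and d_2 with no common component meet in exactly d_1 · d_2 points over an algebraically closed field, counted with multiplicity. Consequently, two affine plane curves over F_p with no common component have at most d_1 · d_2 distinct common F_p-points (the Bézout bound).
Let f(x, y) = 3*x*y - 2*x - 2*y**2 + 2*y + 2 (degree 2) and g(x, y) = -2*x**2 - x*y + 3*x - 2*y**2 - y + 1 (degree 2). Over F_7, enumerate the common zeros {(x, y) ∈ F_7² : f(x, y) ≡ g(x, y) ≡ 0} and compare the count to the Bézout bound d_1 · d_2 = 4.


Common zeros: {(5, 1)}; count = 1; Bézout bound = 4.

deg(f) = 2, deg(g) = 2, so Bézout bound = 4.
Scan x ∈ F_7. For each x, list the y ∈ F_7 with f(x, y) ≡ 0 and those with g(x, y) ≡ 0 (mod 7); the common zeros in that column are the intersection.
  x = 0: f ≡ 0 at y ∈ ∅; g ≡ 0 at y ∈ {4, 6}; common: ∅.
  x = 1: f ≡ 0 at y ∈ {0, 6}; g ≡ 0 at y ∈ ∅; common: ∅.
  x = 2: f ≡ 0 at y ∈ ∅; g ≡ 0 at y ∈ {3, 6}; common: ∅.
  x = 3: f ≡ 0 at y ∈ ∅; g ≡ 0 at y ∈ {1, 4}; common: ∅.
  x = 4: f ≡ 0 at y ∈ {2, 5}; g ≡ 0 at y ∈ ∅; common: ∅.
  x = 5: f ≡ 0 at y ∈ {1, 4}; g ≡ 0 at y ∈ {1, 3}; common: {1}.
  x = 6: f ≡ 0 at y ∈ ∅; g ≡ 0 at y ∈ ∅; common: ∅.
Collecting: common zeros = {(5, 1)}, so the count is 1.
Comparison with the Bézout bound: 1 ≤ 4 = deg(f)·deg(g), as expected for curves with no common component (the affine F_7-count falls short of the bound because intersections may lie at infinity, over extension fields, or carry multiplicity).


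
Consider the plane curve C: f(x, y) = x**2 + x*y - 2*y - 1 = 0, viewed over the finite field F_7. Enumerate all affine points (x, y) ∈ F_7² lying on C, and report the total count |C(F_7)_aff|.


Affine F_7-points: {(0, 3), (1, 0), (3, 6), (4, 3), (5, 6), (6, 0)}; count = 6.

For each of the 49 pairs (x, y) ∈ F_7², evaluate f(x, y) mod 7. Record the zeros.
  x = 0: [0↦6, 1↦4, 2↦2, 3↦0, 4↦5, 5↦3, 6↦1]  zeros at y ∈ {3}
  x = 1: [0↦0, 1↦6, 2↦5, 3↦4, 4↦3, 5↦2, 6↦1]  zeros at y ∈ {0}
  x = 2: [0↦3, 1↦3, 2↦3, 3↦3, 4↦3, 5↦3, 6↦3]  zeros at y ∈ ∅
  x = 3: [0↦1, 1↦2, 2↦3, 3↦4, 4↦5, 5↦6, 6↦0]  zeros at y ∈ {6}
  x = 4: [0↦1, 1↦3, 2↦5, 3↦0, 4↦2, 5↦4, 6↦6]  zeros at y ∈ {3}
  x = 5: [0↦3, 1↦6, 2↦2, 3↦5, 4↦1, 5↦4, 6↦0]  zeros at y ∈ {6}
  x = 6: [0↦0, 1↦4, 2↦1, 3↦5, 4↦2, 5↦6, 6↦3]  zeros at y ∈ {0}
Collecting zeros: affine points = {(0, 3), (1, 0), (3, 6), (4, 3), (5, 6), (6, 0)}.
Total count |C(F_7)_aff| = 6.


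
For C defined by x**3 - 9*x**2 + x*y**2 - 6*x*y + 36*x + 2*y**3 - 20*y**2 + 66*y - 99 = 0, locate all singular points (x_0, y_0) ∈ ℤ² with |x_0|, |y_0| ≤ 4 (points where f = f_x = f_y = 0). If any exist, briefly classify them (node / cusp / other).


Singular points: {(3, 3)}; classification: cusp.

Compute partial derivatives:
  f_x = 3*x**2 - 18*x + y**2 - 6*y + 36.
  f_y = 2*x*y - 6*x + 6*y**2 - 40*y + 66.
Scan x_0 ∈ {−4, ..., 4}. For each x_0, f_y(x_0, y) is a polynomial in y; find its integer roots y ∈ {−4, ..., 4}, then test f_x and f at those candidates.
  x = -4: f_y(-4, y) = 6*y**2 - 48*y + 90; vanishes at y ∈ {3}. (-4, 3): f_x = 147 ≠ 0.
  x = -3: f_y(-3, y) = 6*y**2 - 46*y + 84; vanishes at y ∈ {3}. (-3, 3): f_x = 108 ≠ 0.
  x = -2: f_y(-2, y) = 6*y**2 - 44*y + 78; vanishes at y ∈ {3}. (-2, 3): f_x = 75 ≠ 0.
  x = -1: f_y(-1, y) = 6*y**2 - 42*y + 72; vanishes at y ∈ {3, 4}. (-1, 3): f_x = 48 ≠ 0; (-1, 4): f_x = 49 ≠ 0.
  x = 0: f_y(0, y) = 6*y**2 - 40*y + 66; vanishes at y ∈ {3}. (0, 3): f_x = 27 ≠ 0.
  x = 1: f_y(1, y) = 6*y**2 - 38*y + 60; vanishes at y ∈ {3}. (1, 3): f_x = 12 ≠ 0.
  x = 2: f_y(2, y) = 6*y**2 - 36*y + 54; vanishes at y ∈ {3}. (2, 3): f_x = 3 ≠ 0.
  x = 3: f_y(3, y) = 6*y**2 - 34*y + 48; vanishes at y ∈ {3}. (3, 3): f_x = 0, f = 0 — SINGULAR.
  x = 4: f_y(4, y) = 6*y**2 - 32*y + 42; vanishes at y ∈ {3}. (4, 3): f_x = 3 ≠ 0.
Only singular point on the grid: (3, 3).
Classify: substitute x = 3 + u, y = 3 + v and expand: f = u**3 + u*v**2 + 2*v**3 + v**2.
No constant or linear terms (consistent with a singular point). Quadratic part: v**2. Cubic part: u**3 + u*v**2 + 2*v**3.
The quadratic part v**2 is a perfect square, so there is a single (double) tangent line v = 0, i.e. y = 3. Restricting the cubic part to that line (v = 0) leaves u**3 ≠ 0, so f is not divisible by v and the branch is v² ≈ -u**3 to lowest order — this is a cusp.
Classification: cusp.


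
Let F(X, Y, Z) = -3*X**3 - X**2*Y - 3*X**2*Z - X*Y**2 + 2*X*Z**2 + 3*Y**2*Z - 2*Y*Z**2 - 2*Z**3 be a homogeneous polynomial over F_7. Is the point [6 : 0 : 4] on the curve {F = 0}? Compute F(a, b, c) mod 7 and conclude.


F(6,0,4) ≡ 6 (mod 7); P is NOT on the curve.

Evaluate F(6, 0, 4) term-by-term (mod 7).
  -3*X**3 ↦ -3·216·1·1 = -648
  -X**2*Y ↦ -1·36·0·1 = 0
  -3*X**2*Z ↦ -3·36·1·4 = -432
  -X*Y**2 ↦ -1·6·0·1 = 0
  2*X*Z**2 ↦ 2·6·1·16 = 192
  3*Y**2*Z ↦ 3·1·0·4 = 0
  -2*Y*Z**2 ↦ -2·1·0·16 = 0
  -2*Z**3 ↦ -2·1·1·64 = -128
Sum: F(6, 0, 4) = (-648) + (0) + (-432) + (0) + (192) + (0) + (0) + (-128) = -1016.
Reducing mod 7: -1016 ≡ 6 (mod 7).
Since F(a, b, c) ≡ 6 ≠ 0 (mod 7), P does NOT lie on the curve.


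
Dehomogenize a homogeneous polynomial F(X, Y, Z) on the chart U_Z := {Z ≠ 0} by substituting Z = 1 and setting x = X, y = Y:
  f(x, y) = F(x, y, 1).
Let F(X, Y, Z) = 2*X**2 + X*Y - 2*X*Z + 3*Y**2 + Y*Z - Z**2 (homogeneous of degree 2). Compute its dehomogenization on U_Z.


f(x, y) = 2*x**2 + x*y - 2*x + 3*y**2 + y - 1

On U_Z we set Z = 1. Each monomial c·X^i·Y^j·Z^k in F becomes c·x^i·y^j·1^k = c·x^i·y^j.
Substituting Z = 1: F(X, Y, 1) = 2*x**2 + x*y - 2*x + 3*y**2 + y - 1.
Note: deg(f) ≤ deg(F) = 2; strict inequality happens when F is divisible by Z (lost terms).


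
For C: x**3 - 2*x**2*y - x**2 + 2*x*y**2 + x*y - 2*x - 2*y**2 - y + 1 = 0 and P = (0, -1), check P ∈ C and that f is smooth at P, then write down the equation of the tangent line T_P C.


Tangent line at P: -x + 3*y + 3 = 0.

Step 1: f(0, -1) = 0, so P lies on C.
Step 2: partial derivatives
  f_x(x, y) = 3*x**2 - 4*x*y - 2*x + 2*y**2 + y - 2, f_y(x, y) = -2*x**2 + 4*x*y + x - 4*y - 1.
  f_x(P) = -1, f_y(P) = 3 (gradient nonzero, so P is smooth).
Step 3: tangent line at P: -1·(x − 0) + 3·(y − -1) = 0.
Expanding: -x + 3*y + 3 = 0.


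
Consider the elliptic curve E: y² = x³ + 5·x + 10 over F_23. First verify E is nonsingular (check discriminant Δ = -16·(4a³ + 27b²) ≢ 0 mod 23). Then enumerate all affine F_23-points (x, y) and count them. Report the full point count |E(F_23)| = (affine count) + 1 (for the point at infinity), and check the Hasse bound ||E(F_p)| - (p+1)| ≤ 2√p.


Affine points = {(1, 4), (1, 19), (3, 11), (3, 12), (4, 5), (4, 18), (6, 7), (6, 16), (9, 5), (9, 18), (10, 5), (10, 18), (11, 4), (11, 19), (12, 2), (12, 21), (13, 8), (13, 15), (14, 8), (14, 15), (16, 0), (19, 8), (19, 15), (22, 2), (22, 21)}; affine count = 25; |E(F_23)| = 26.

Discriminant check: Δ ∝ 4a³ + 27b² = 4·5³ + 27·10² = 4·125 + 27·100 ≡ 3 (mod 23). Nonzero ⇒ E is nonsingular.
For each x ∈ F_23, compute rhs = x³ + 5·x + 10 mod 23, then count y ∈ F_23 with y² ≡ rhs.
  x = 0: rhs = 10, matching y values: none (0 points).
  x = 1: rhs = 16, matching y values: 4, 19 (2 points).
  x = 2: rhs = 5, matching y values: none (0 points).
  x = 3: rhs = 6, matching y values: 11, 12 (2 points).
  x = 4: rhs = 2, matching y values: 5, 18 (2 points).
  x = 5: rhs = 22, matching y values: none (0 points).
  x = 6: rhs = 3, matching y values: 7, 16 (2 points).
  x = 7: rhs = 20, matching y values: none (0 points).
  x = 8: rhs = 10, matching y values: none (0 points).
  x = 9: rhs = 2, matching y values: 5, 18 (2 points).
  x = 10: rhs = 2, matching y values: 5, 18 (2 points).
  x = 11: rhs = 16, matching y values: 4, 19 (2 points).
  x = 12: rhs = 4, matching y values: 2, 21 (2 points).
  x = 13: rhs = 18, matching y values: 8, 15 (2 points).
  x = 14: rhs = 18, matching y values: 8, 15 (2 points).
  x = 15: rhs = 10, matching y values: none (0 points).
  x = 16: rhs = 0, matching y values: 0 (1 points).
  x = 17: rhs = 17, matching y values: none (0 points).
  x = 18: rhs = 21, matching y values: none (0 points).
  x = 19: rhs = 18, matching y values: 8, 15 (2 points).
  x = 20: rhs = 14, matching y values: none (0 points).
  x = 21: rhs = 15, matching y values: none (0 points).
  x = 22: rhs = 4, matching y values: 2, 21 (2 points).
Total affine count: 25.
Full point count |E(F_23)| = 25 + 1 = 26.
Hasse bound: |26 − (23+1)| = |2| = 2 ≤ 2√23 ≈ 9.5917 ✓.


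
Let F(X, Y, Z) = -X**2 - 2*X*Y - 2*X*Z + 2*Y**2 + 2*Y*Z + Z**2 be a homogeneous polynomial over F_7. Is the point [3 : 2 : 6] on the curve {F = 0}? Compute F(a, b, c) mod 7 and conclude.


F(3,2,6) ≡ 4 (mod 7); P is NOT on the curve.

Evaluate F(3, 2, 6) term-by-term (mod 7).
  -X**2 ↦ -1·9·1·1 = -9
  -2*X*Y ↦ -2·3·2·1 = -12
  -2*X*Z ↦ -2·3·1·6 = -36
  2*Y**2 ↦ 2·1·4·1 = 8
  2*Y*Z ↦ 2·1·2·6 = 24
  Z**2 ↦ 1·1·1·36 = 36
Sum: F(3, 2, 6) = (-9) + (-12) + (-36) + (8) + (24) + (36) = 11.
Reducing mod 7: 11 ≡ 4 (mod 7).
Since F(a, b, c) ≡ 4 ≠ 0 (mod 7), P does NOT lie on the curve.


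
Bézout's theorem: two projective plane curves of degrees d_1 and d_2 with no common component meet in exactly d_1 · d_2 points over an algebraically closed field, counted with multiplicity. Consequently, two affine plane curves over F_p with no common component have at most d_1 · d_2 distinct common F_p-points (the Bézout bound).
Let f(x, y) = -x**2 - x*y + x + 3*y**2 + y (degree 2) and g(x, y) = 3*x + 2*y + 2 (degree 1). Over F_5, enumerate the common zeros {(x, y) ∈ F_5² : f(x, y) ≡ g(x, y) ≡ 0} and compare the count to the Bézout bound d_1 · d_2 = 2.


Common zeros: {(1, 0), (2, 1)}; count = 2; Bézout bound = 2.

deg(f) = 2, deg(g) = 1, so Bézout bound = 2.
Scan x ∈ F_5. For each x, list the y ∈ F_5 with f(x, y) ≡ 0 and those with g(x, y) ≡ 0 (mod 5); the common zeros in that column are the intersection.
  x = 0: f ≡ 0 at y ∈ {0, 3}; g ≡ 0 at y ∈ {4}; common: ∅.
  x = 1: f ≡ 0 at y ∈ {0}; g ≡ 0 at y ∈ {0}; common: {0}.
  x = 2: f ≡ 0 at y ∈ {1}; g ≡ 0 at y ∈ {1}; common: {1}.
  x = 3: f ≡ 0 at y ∈ {1, 3}; g ≡ 0 at y ∈ {2}; common: ∅.
  x = 4: f ≡ 0 at y ∈ ∅; g ≡ 0 at y ∈ {3}; common: ∅.
Collecting: common zeros = {(1, 0), (2, 1)}, so the count is 2.
Comparison with the Bézout bound: 2 ≤ 2 = deg(f)·deg(g), as expected for curves with no common component (the bound is attained).


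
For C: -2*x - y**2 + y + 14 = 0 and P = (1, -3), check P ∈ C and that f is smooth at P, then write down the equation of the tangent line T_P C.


Tangent line at P: -2*x + 7*y + 23 = 0.

Step 1: f(1, -3) = 0, so P lies on C.
Step 2: partial derivatives
  f_x(x, y) = -2, f_y(x, y) = 1 - 2*y.
  f_x(P) = -2, f_y(P) = 7 (gradient nonzero, so P is smooth).
Step 3: tangent line at P: -2·(x − 1) + 7·(y − -3) = 0.
Expanding: -2*x + 7*y + 23 = 0.


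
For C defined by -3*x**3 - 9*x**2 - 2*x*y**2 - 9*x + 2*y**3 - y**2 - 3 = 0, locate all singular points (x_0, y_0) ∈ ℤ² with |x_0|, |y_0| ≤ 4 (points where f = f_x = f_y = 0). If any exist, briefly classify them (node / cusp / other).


Singular points: {(-1, 0)}; classification: cusp.

Compute partial derivatives:
  f_x = -9*x**2 - 18*x - 2*y**2 - 9.
  f_y = -4*x*y + 6*y**2 - 2*y.
Scan x_0 ∈ {−4, ..., 4}. For each x_0, f_y(x_0, y) is a polynomial in y; find its integer roots y ∈ {−4, ..., 4}, then test f_x and f at those candidates.
  x = -4: f_y(-4, y) = 6*y**2 + 14*y; vanishes at y ∈ {0}. (-4, 0): f_x = -81 ≠ 0.
  x = -3: f_y(-3, y) = 6*y**2 + 10*y; vanishes at y ∈ {0}. (-3, 0): f_x = -36 ≠ 0.
  x = -2: f_y(-2, y) = 6*y**2 + 6*y; vanishes at y ∈ {-1, 0}. (-2, -1): f_x = -11 ≠ 0; (-2, 0): f_x = -9 ≠ 0.
  x = -1: f_y(-1, y) = 6*y**2 + 2*y; vanishes at y ∈ {0}. (-1, 0): f_x = 0, f = 0 — SINGULAR.
  x = 0: f_y(0, y) = 6*y**2 - 2*y; vanishes at y ∈ {0}. (0, 0): f_x = -9 ≠ 0.
  x = 1: f_y(1, y) = 6*y**2 - 6*y; vanishes at y ∈ {0, 1}. (1, 0): f_x = -36 ≠ 0; (1, 1): f_x = -38 ≠ 0.
  x = 2: f_y(2, y) = 6*y**2 - 10*y; vanishes at y ∈ {0}. (2, 0): f_x = -81 ≠ 0.
  x = 3: f_y(3, y) = 6*y**2 - 14*y; vanishes at y ∈ {0}. (3, 0): f_x = -144 ≠ 0.
  x = 4: f_y(4, y) = 6*y**2 - 18*y; vanishes at y ∈ {0, 3}. (4, 0): f_x = -225 ≠ 0; (4, 3): f_x = -243 ≠ 0.
Only singular point on the grid: (-1, 0).
Classify: substitute x = -1 + u, y = 0 + v and expand: f = -3*u**3 - 2*u*v**2 + 2*v**3 + v**2.
No constant or linear terms (consistent with a singular point). Quadratic part: v**2. Cubic part: -3*u**3 - 2*u*v**2 + 2*v**3.
The quadratic part v**2 is a perfect square, so there is a single (double) tangent line v = 0, i.e. y = 0. Restricting the cubic part to that line (v = 0) leaves -3*u**3 ≠ 0, so f is not divisible by v and the branch is v² ≈ 3*u**3 to lowest order — this is a cusp.
Classification: cusp.


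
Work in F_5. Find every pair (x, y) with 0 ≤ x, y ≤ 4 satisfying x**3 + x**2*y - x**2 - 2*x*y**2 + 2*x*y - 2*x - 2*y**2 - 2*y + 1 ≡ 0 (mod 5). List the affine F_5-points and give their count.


Affine F_5-points: {(1, 2), (2, 3), (3, 3), (4, 2)}; count = 4.

For each of the 25 pairs (x, y) ∈ F_5², evaluate f(x, y) mod 5. Record the zeros.
  x = 0: [0↦1, 1↦2, 2↦4, 3↦2, 4↦1]  zeros at y ∈ ∅
  x = 1: [0↦4, 1↦1, 2↦0, 3↦1, 4↦4]  zeros at y ∈ {2}
  x = 2: [0↦1, 1↦1, 2↦4, 3↦0, 4↦4]  zeros at y ∈ {3}
  x = 3: [0↦3, 1↦3, 2↦2, 3↦0, 4↦2]  zeros at y ∈ {3}
  x = 4: [0↦1, 1↦3, 2↦0, 3↦2, 4↦4]  zeros at y ∈ {2}
Collecting zeros: affine points = {(1, 2), (2, 3), (3, 3), (4, 2)}.
Total count |C(F_5)_aff| = 4.


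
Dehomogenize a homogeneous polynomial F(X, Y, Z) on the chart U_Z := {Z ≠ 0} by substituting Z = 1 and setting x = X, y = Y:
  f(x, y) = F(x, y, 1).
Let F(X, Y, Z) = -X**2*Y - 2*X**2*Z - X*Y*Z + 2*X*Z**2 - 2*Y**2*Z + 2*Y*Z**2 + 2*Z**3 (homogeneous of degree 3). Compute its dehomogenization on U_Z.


f(x, y) = -x**2*y - 2*x**2 - x*y + 2*x - 2*y**2 + 2*y + 2

On U_Z we set Z = 1. Each monomial c·X^i·Y^j·Z^k in F becomes c·x^i·y^j·1^k = c·x^i·y^j.
Substituting Z = 1: F(X, Y, 1) = -x**2*y - 2*x**2 - x*y + 2*x - 2*y**2 + 2*y + 2.
Note: deg(f) ≤ deg(F) = 3; strict inequality happens when F is divisible by Z (lost terms).


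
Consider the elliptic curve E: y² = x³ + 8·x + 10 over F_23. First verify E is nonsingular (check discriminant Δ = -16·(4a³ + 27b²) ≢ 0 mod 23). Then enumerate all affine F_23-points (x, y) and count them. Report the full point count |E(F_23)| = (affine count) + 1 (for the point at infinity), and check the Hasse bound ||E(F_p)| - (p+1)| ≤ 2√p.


Affine points = {(7, 8), (7, 15), (9, 11), (9, 12), (10, 3), (10, 20), (11, 7), (11, 16), (15, 3), (15, 20), (16, 5), (16, 18), (18, 11), (18, 12), (19, 11), (19, 12), (21, 3), (21, 20), (22, 1), (22, 22)}; affine count = 20; |E(F_23)| = 21.

Discriminant check: Δ ∝ 4a³ + 27b² = 4·8³ + 27·10² = 4·512 + 27·100 ≡ 10 (mod 23). Nonzero ⇒ E is nonsingular.
For each x ∈ F_23, compute rhs = x³ + 8·x + 10 mod 23, then count y ∈ F_23 with y² ≡ rhs.
  x = 0: rhs = 10, matching y values: none (0 points).
  x = 1: rhs = 19, matching y values: none (0 points).
  x = 2: rhs = 11, matching y values: none (0 points).
  x = 3: rhs = 15, matching y values: none (0 points).
  x = 4: rhs = 14, matching y values: none (0 points).
  x = 5: rhs = 14, matching y values: none (0 points).
  x = 6: rhs = 21, matching y values: none (0 points).
  x = 7: rhs = 18, matching y values: 8, 15 (2 points).
  x = 8: rhs = 11, matching y values: none (0 points).
  x = 9: rhs = 6, matching y values: 11, 12 (2 points).
  x = 10: rhs = 9, matching y values: 3, 20 (2 points).
  x = 11: rhs = 3, matching y values: 7, 16 (2 points).
  x = 12: rhs = 17, matching y values: none (0 points).
  x = 13: rhs = 11, matching y values: none (0 points).
  x = 14: rhs = 14, matching y values: none (0 points).
  x = 15: rhs = 9, matching y values: 3, 20 (2 points).
  x = 16: rhs = 2, matching y values: 5, 18 (2 points).
  x = 17: rhs = 22, matching y values: none (0 points).
  x = 18: rhs = 6, matching y values: 11, 12 (2 points).
  x = 19: rhs = 6, matching y values: 11, 12 (2 points).
  x = 20: rhs = 5, matching y values: none (0 points).
  x = 21: rhs = 9, matching y values: 3, 20 (2 points).
  x = 22: rhs = 1, matching y values: 1, 22 (2 points).
Total affine count: 20.
Full point count |E(F_23)| = 20 + 1 = 21.
Hasse bound: |21 − (23+1)| = |-3| = 3 ≤ 2√23 ≈ 9.5917 ✓.


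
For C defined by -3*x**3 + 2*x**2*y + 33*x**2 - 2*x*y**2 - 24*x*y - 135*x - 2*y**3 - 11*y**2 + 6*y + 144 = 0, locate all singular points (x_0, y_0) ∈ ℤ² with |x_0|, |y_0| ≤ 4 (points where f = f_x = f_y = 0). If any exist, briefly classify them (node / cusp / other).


Singular points: {(3, -3)}; classification: cusp.

Compute partial derivatives:
  f_x = -9*x**2 + 4*x*y + 66*x - 2*y**2 - 24*y - 135.
  f_y = 2*x**2 - 4*x*y - 24*x - 6*y**2 - 22*y + 6.
Scan x_0 ∈ {−4, ..., 4}. For each x_0, f_y(x_0, y) is a polynomial in y; find its integer roots y ∈ {−4, ..., 4}, then test f_x and f at those candidates.
  x = -4: f_y(-4, y) = -6*y**2 - 6*y + 134; no integer root y with |y| ≤ 4.
  x = -3: f_y(-3, y) = -6*y**2 - 10*y + 96; no integer root y with |y| ≤ 4.
  x = -2: f_y(-2, y) = -6*y**2 - 14*y + 62; no integer root y with |y| ≤ 4.
  x = -1: f_y(-1, y) = -6*y**2 - 18*y + 32; no integer root y with |y| ≤ 4.
  x = 0: f_y(0, y) = -6*y**2 - 22*y + 6; no integer root y with |y| ≤ 4.
  x = 1: f_y(1, y) = -6*y**2 - 26*y - 16; no integer root y with |y| ≤ 4.
  x = 2: f_y(2, y) = -6*y**2 - 30*y - 34; no integer root y with |y| ≤ 4.
  x = 3: f_y(3, y) = -6*y**2 - 34*y - 48; vanishes at y ∈ {-3}. (3, -3): f_x = 0, f = 0 — SINGULAR.
  x = 4: f_y(4, y) = -6*y**2 - 38*y - 58; no integer root y with |y| ≤ 4.
Only singular point on the grid: (3, -3).
Classify: substitute x = 3 + u, y = -3 + v and expand: f = -3*u**3 + 2*u**2*v - 2*u*v**2 - 2*v**3 + v**2.
No constant or linear terms (consistent with a singular point). Quadratic part: v**2. Cubic part: -3*u**3 + 2*u**2*v - 2*u*v**2 - 2*v**3.
The quadratic part v**2 is a perfect square, so there is a single (double) tangent line v = 0, i.e. y = -3. Restricting the cubic part to that line (v = 0) leaves -3*u**3 ≠ 0, so f is not divisible by v and the branch is v² ≈ 3*u**3 to lowest order — this is a cusp.
Classification: cusp.


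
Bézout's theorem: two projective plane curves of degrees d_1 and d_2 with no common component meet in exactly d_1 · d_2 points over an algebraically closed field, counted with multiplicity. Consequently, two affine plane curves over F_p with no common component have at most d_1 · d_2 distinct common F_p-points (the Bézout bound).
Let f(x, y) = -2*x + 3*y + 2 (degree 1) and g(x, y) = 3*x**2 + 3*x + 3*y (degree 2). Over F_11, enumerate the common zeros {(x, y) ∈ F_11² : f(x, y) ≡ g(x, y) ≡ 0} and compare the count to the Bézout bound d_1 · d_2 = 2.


Common zeros: {(4, 2), (9, 9)}; count = 2; Bézout bound = 2.

deg(f) = 1, deg(g) = 2, so Bézout bound = 2.
Scan x ∈ F_11. For each x, list the y ∈ F_11 with f(x, y) ≡ 0 and those with g(x, y) ≡ 0 (mod 11); the common zeros in that column are the intersection.
  x = 0: f ≡ 0 at y ∈ {3}; g ≡ 0 at y ∈ {0}; common: ∅.
  x = 1: f ≡ 0 at y ∈ {0}; g ≡ 0 at y ∈ {9}; common: ∅.
  x = 2: f ≡ 0 at y ∈ {8}; g ≡ 0 at y ∈ {5}; common: ∅.
  x = 3: f ≡ 0 at y ∈ {5}; g ≡ 0 at y ∈ {10}; common: ∅.
  x = 4: f ≡ 0 at y ∈ {2}; g ≡ 0 at y ∈ {2}; common: {2}.
  x = 5: f ≡ 0 at y ∈ {10}; g ≡ 0 at y ∈ {3}; common: ∅.
  x = 6: f ≡ 0 at y ∈ {7}; g ≡ 0 at y ∈ {2}; common: ∅.
  x = 7: f ≡ 0 at y ∈ {4}; g ≡ 0 at y ∈ {10}; common: ∅.
  x = 8: f ≡ 0 at y ∈ {1}; g ≡ 0 at y ∈ {5}; common: ∅.
  x = 9: f ≡ 0 at y ∈ {9}; g ≡ 0 at y ∈ {9}; common: {9}.
  x = 10: f ≡ 0 at y ∈ {6}; g ≡ 0 at y ∈ {0}; common: ∅.
Collecting: common zeros = {(4, 2), (9, 9)}, so the count is 2.
Comparison with the Bézout bound: 2 ≤ 2 = deg(f)·deg(g), as expected for curves with no common component (the bound is attained).


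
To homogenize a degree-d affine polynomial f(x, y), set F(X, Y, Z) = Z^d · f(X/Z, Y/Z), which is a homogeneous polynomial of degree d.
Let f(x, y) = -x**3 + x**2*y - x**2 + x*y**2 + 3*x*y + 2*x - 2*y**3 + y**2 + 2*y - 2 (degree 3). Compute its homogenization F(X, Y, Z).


F(X, Y, Z) = -X**3 + X**2*Y - X**2*Z + X*Y**2 + 3*X*Y*Z + 2*X*Z**2 - 2*Y**3 + Y**2*Z + 2*Y*Z**2 - 2*Z**3

deg(f) = 3.
Substitute x = X/Z, y = Y/Z into f, then multiply by Z^3.
  monomial -1·x^3·y^0 ↦ -1·X^3·Y^0·Z^0.
  monomial 1·x^2·y^1 ↦ 1·X^2·Y^1·Z^0.
  monomial -1·x^2·y^0 ↦ -1·X^2·Y^0·Z^1.
  monomial 1·x^1·y^2 ↦ 1·X^1·Y^2·Z^0.
  monomial 3·x^1·y^1 ↦ 3·X^1·Y^1·Z^1.
  monomial 2·x^1·y^0 ↦ 2·X^1·Y^0·Z^2.
  monomial -2·x^0·y^3 ↦ -2·X^0·Y^3·Z^0.
  monomial 1·x^0·y^2 ↦ 1·X^0·Y^2·Z^1.
  monomial 2·x^0·y^1 ↦ 2·X^0·Y^1·Z^2.
  monomial -2·x^0·y^0 ↦ -2·X^0·Y^0·Z^3.
Collecting: F(X, Y, Z) = -X**3 + X**2*Y - X**2*Z + X*Y**2 + 3*X*Y*Z + 2*X*Z**2 - 2*Y**3 + Y**2*Z + 2*Y*Z**2 - 2*Z**3.


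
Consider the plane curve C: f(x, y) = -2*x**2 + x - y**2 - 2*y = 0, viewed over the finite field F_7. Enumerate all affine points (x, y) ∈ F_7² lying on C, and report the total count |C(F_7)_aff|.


Affine F_7-points: {(0, 0), (0, 5), (1, 6), (2, 2), (2, 3), (3, 6), (4, 0), (4, 5)}; count = 8.

For each of the 49 pairs (x, y) ∈ F_7², evaluate f(x, y) mod 7. Record the zeros.
  x = 0: [0↦0, 1↦4, 2↦6, 3↦6, 4↦4, 5↦0, 6↦1]  zeros at y ∈ {0, 5}
  x = 1: [0↦6, 1↦3, 2↦5, 3↦5, 4↦3, 5↦6, 6↦0]  zeros at y ∈ {6}
  x = 2: [0↦1, 1↦5, 2↦0, 3↦0, 4↦5, 5↦1, 6↦2]  zeros at y ∈ {2, 3}
  x = 3: [0↦6, 1↦3, 2↦5, 3↦5, 4↦3, 5↦6, 6↦0]  zeros at y ∈ {6}
  x = 4: [0↦0, 1↦4, 2↦6, 3↦6, 4↦4, 5↦0, 6↦1]  zeros at y ∈ {0, 5}
  x = 5: [0↦4, 1↦1, 2↦3, 3↦3, 4↦1, 5↦4, 6↦5]  zeros at y ∈ ∅
  x = 6: [0↦4, 1↦1, 2↦3, 3↦3, 4↦1, 5↦4, 6↦5]  zeros at y ∈ ∅
Collecting zeros: affine points = {(0, 0), (0, 5), (1, 6), (2, 2), (2, 3), (3, 6), (4, 0), (4, 5)}.
Total count |C(F_7)_aff| = 8.


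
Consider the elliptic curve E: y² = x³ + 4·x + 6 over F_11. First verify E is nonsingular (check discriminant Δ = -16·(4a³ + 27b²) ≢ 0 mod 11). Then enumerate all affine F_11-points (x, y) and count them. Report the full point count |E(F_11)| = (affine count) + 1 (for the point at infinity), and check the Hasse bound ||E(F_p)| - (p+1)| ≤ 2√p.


Affine points = {(1, 0), (2, 0), (3, 1), (3, 10), (4, 3), (4, 8), (6, 2), (6, 9), (7, 5), (7, 6), (8, 0), (9, 1), (9, 10), (10, 1), (10, 10)}; affine count = 15; |E(F_11)| = 16.

Discriminant check: Δ ∝ 4a³ + 27b² = 4·4³ + 27·6² = 4·64 + 27·36 ≡ 7 (mod 11). Nonzero ⇒ E is nonsingular.
For each x ∈ F_11, compute rhs = x³ + 4·x + 6 mod 11, then count y ∈ F_11 with y² ≡ rhs.
  x = 0: rhs = 6, matching y values: none (0 points).
  x = 1: rhs = 0, matching y values: 0 (1 points).
  x = 2: rhs = 0, matching y values: 0 (1 points).
  x = 3: rhs = 1, matching y values: 1, 10 (2 points).
  x = 4: rhs = 9, matching y values: 3, 8 (2 points).
  x = 5: rhs = 8, matching y values: none (0 points).
  x = 6: rhs = 4, matching y values: 2, 9 (2 points).
  x = 7: rhs = 3, matching y values: 5, 6 (2 points).
  x = 8: rhs = 0, matching y values: 0 (1 points).
  x = 9: rhs = 1, matching y values: 1, 10 (2 points).
  x = 10: rhs = 1, matching y values: 1, 10 (2 points).
Total affine count: 15.
Full point count |E(F_11)| = 15 + 1 = 16.
Hasse bound: |16 − (11+1)| = |4| = 4 ≤ 2√11 ≈ 6.6332 ✓.


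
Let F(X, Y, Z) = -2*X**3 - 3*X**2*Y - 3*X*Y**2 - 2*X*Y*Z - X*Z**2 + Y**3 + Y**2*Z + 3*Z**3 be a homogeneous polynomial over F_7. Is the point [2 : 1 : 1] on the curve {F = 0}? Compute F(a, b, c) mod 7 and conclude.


F(2,1,1) ≡ 0 (mod 7); P is on the curve.

Evaluate F(2, 1, 1) term-by-term (mod 7).
  -2*X**3 ↦ -2·8·1·1 = -16
  -3*X**2*Y ↦ -3·4·1·1 = -12
  -3*X*Y**2 ↦ -3·2·1·1 = -6
  -2*X*Y*Z ↦ -2·2·1·1 = -4
  -X*Z**2 ↦ -1·2·1·1 = -2
  Y**3 ↦ 1·1·1·1 = 1
  Y**2*Z ↦ 1·1·1·1 = 1
  3*Z**3 ↦ 3·1·1·1 = 3
Sum: F(2, 1, 1) = (-16) + (-12) + (-6) + (-4) + (-2) + (1) + (1) + (3) = -35.
Reducing mod 7: -35 ≡ 0 (mod 7).
Since F(a, b, c) ≡ 0 (mod 7), P lies on the curve.


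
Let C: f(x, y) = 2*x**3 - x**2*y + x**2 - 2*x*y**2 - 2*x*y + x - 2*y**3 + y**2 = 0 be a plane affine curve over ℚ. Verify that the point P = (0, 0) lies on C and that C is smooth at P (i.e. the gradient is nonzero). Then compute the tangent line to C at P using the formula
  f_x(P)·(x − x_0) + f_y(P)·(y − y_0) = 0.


Tangent line at P: x = 0.

Step 1: f(0, 0) = 0, so P lies on C.
Step 2: partial derivatives
  f_x(x, y) = 6*x**2 - 2*x*y + 2*x - 2*y**2 - 2*y + 1, f_y(x, y) = -x**2 - 4*x*y - 2*x - 6*y**2 + 2*y.
  f_x(P) = 1, f_y(P) = 0 (gradient nonzero, so P is smooth).
Step 3: tangent line at P: 1·(x − 0) + 0·(y − 0) = 0.
Expanding: x = 0.


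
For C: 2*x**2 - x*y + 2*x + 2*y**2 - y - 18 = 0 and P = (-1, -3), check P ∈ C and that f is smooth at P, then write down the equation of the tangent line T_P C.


Tangent line at P: x - 12*y - 35 = 0.

Step 1: f(-1, -3) = 0, so P lies on C.
Step 2: partial derivatives
  f_x(x, y) = 4*x - y + 2, f_y(x, y) = -x + 4*y - 1.
  f_x(P) = 1, f_y(P) = -12 (gradient nonzero, so P is smooth).
Step 3: tangent line at P: 1·(x − -1) + -12·(y − -3) = 0.
Expanding: x - 12*y - 35 = 0.


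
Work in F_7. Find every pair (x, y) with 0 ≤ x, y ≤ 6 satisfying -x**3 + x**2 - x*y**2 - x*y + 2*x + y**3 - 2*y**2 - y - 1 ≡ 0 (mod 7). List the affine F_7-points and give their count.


Affine F_7-points: {(1, 2), (2, 1), (3, 1), (4, 5), (5, 0)}; count = 5.

For each of the 49 pairs (x, y) ∈ F_7², evaluate f(x, y) mod 7. Record the zeros.
  x = 0: [0↦6, 1↦4, 2↦4, 3↦5, 4↦6, 5↦6, 6↦4]  zeros at y ∈ ∅
  x = 1: [0↦1, 1↦4, 2↦0, 3↦2, 4↦2, 5↦6, 6↦6]  zeros at y ∈ {2}
  x = 2: [0↦6, 1↦0, 2↦6, 3↦2, 4↦1, 5↦2, 6↦4]  zeros at y ∈ {1}
  x = 3: [0↦1, 1↦0, 2↦2, 3↦6, 4↦4, 5↦2, 6↦6]  zeros at y ∈ {1}
  x = 4: [0↦1, 1↦5, 2↦3, 3↦1, 4↦5, 5↦0, 6↦6]  zeros at y ∈ {5}
  x = 5: [0↦0, 1↦2, 2↦3, 3↦2, 4↦5, 5↦4, 6↦5]  zeros at y ∈ {0}
  x = 6: [0↦6, 1↦6, 2↦3, 3↦3, 4↦5, 5↦1, 6↦4]  zeros at y ∈ ∅
Collecting zeros: affine points = {(1, 2), (2, 1), (3, 1), (4, 5), (5, 0)}.
Total count |C(F_7)_aff| = 5.


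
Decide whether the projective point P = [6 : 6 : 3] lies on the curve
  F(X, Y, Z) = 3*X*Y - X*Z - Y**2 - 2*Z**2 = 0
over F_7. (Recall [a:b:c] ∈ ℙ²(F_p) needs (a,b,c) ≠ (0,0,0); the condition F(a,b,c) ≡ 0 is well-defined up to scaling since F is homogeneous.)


F(6,6,3) ≡ 1 (mod 7); P is NOT on the curve.

Evaluate F(6, 6, 3) term-by-term (mod 7).
  3*X*Y ↦ 3·6·6·1 = 108
  -X*Z ↦ -1·6·1·3 = -18
  -Y**2 ↦ -1·1·36·1 = -36
  -2*Z**2 ↦ -2·1·1·9 = -18
Sum: F(6, 6, 3) = (108) + (-18) + (-36) + (-18) = 36.
Reducing mod 7: 36 ≡ 1 (mod 7).
Since F(a, b, c) ≡ 1 ≠ 0 (mod 7), P does NOT lie on the curve.


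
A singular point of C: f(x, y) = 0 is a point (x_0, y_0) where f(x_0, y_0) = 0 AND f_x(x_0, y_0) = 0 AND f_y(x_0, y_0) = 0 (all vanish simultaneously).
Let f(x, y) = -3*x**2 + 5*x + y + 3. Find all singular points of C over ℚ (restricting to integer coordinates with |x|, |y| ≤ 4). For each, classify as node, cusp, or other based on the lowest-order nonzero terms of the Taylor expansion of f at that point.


No singular points in the scanned grid; C is smooth there.

Compute partial derivatives:
  f_x = 5 - 6*x.
  f_y = 1.
f_y = 1 is a nonzero constant, so f_y never vanishes: no point (x, y) can satisfy f = f_x = f_y = 0. In particular no (x, y) ∈ {−4, ..., 4}² is singular; the curve is smooth.
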